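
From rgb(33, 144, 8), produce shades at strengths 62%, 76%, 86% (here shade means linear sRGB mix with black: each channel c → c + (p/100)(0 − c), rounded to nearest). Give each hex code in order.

#0D3703, #082302, #051401

62%: (33 − 20.46 = 12.54→13, 144 − 89.28 = 54.72→55, 8 − 4.96 = 3.04→3) → #0D3703
76%: (33 − 25.08 = 7.92→8, 144 − 109.44 = 34.56→35, 8 − 6.08 = 1.92→2) → #082302
86%: (33 − 28.38 = 4.62→5, 144 − 123.84 = 20.16→20, 8 − 6.88 = 1.12→1) → #051401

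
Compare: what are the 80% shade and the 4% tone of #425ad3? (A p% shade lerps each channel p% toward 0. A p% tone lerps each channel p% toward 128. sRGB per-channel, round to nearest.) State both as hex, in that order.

#425ad3 is rgb(66, 90, 211).
80% shade:
  R: 66 + 0.8×(0−66) = 66 − 52.8 = 13.2 → 13
  G: 90 + 0.8×(0−90) = 90 − 72 = 18 → 18
  B: 211 + 0.8×(0−211) = 211 − 168.8 = 42.2 → 42
  → #0d122a
4% tone:
  R: 66 + 2.48 = 68.48 → 68
  G: 90 + 0.04×(128−90) = 90 + 1.52 = 91.52 → 92
  B: 211 + 0.04×(128−211) = 211 − 3.32 = 207.68 → 208
  → #445cd0

#0d122a, #445cd0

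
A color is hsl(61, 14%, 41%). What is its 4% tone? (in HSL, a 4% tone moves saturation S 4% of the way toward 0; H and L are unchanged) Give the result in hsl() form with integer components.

S moves 4% from 14 toward 0: 14 − 0.56 = 13.44 → 13.
H and L are unchanged.

hsl(61, 13%, 41%)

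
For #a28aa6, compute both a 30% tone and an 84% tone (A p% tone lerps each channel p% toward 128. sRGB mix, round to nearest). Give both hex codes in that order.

#a28aa6 is rgb(162, 138, 166).
30% tone:
  R: 162 + 0.3×(128−162) = 162 − 10.2 = 151.8 → 152
  G: 138 − 3 = 135 → 135
  B: 166 − 11.4 = 154.6 → 155
  → #98879b
84% tone:
  R: 162 − 28.56 = 133.44 → 133
  G: 138 + 0.84×(128−138) = 138 − 8.4 = 129.6 → 130
  B: 166 − 31.92 = 134.08 → 134
  → #858286

#98879b, #858286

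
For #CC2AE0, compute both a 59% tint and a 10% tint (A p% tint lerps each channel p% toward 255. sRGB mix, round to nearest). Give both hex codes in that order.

#CC2AE0 is rgb(204, 42, 224).
59% tint:
  R: 204 + 0.59×(255−204) = 204 + 30.09 = 234.09 → 234
  G: 42 + 0.59×(255−42) = 42 + 125.67 = 167.67 → 168
  B: 224 + 0.59×(255−224) = 224 + 18.29 = 242.29 → 242
  → #EAA8F2
10% tint:
  R: 204 + 0.1×(255−204) = 204 + 5.1 = 209.1 → 209
  G: 42 + 21.3 = 63.3 → 63
  B: 224 + 0.1×(255−224) = 224 + 3.1 = 227.1 → 227
  → #D13FE3

#EAA8F2, #D13FE3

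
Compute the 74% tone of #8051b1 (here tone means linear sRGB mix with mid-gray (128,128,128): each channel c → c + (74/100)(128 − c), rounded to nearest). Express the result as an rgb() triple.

rgb(128, 116, 141)

#8051b1 is rgb(128, 81, 177).
Lerp each channel 74% toward 128:
  R: 128 + 0.74×(128−128) = 128 + 0 = 128 → 128
  G: 81 + 0.74×(128−81) = 81 + 34.78 = 115.78 → 116
  B: 177 + 0.74×(128−177) = 177 − 36.26 = 140.74 → 141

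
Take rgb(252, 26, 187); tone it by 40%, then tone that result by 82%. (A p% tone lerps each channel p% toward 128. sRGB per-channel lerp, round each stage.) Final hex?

A 40% tone moves each channel 40% toward 128:
  R: 252 + 0.4×(128−252) = 252 − 49.6 = 202.4 → 202
  G: 26 + 0.4×(128−26) = 26 + 40.8 = 66.8 → 67
  B: 187 − 23.6 = 163.4 → 163
After the tone: rgb(202, 67, 163) = #ca43a3.
An 82% tone moves each channel 82% toward 128:
  R: 202 + 0.82×(128−202) = 202 − 60.68 = 141.32 → 141
  G: 67 + 0.82×(128−67) = 67 + 50.02 = 117.02 → 117
  B: 163 + 0.82×(128−163) = 163 − 28.7 = 134.3 → 134
rgb(141, 117, 134) = #8d7586.

#8d7586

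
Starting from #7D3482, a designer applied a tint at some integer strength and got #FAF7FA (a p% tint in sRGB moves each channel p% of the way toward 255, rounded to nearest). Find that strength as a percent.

96%

#7D3482 is rgb(125, 52, 130); #FAF7FA is rgb(250, 247, 250).
On the G channel (widest range): 247 ≈ 52 + (p/100)(255 − 52), so p ≈ 100×(247 − 52)/(255 − 52) = 19500/203 = 96.06.
p = 96 reproduces all three channels after rounding.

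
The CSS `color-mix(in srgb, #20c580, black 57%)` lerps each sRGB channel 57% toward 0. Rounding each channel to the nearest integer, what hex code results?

#20c580 is rgb(32, 197, 128).
Per channel, c → c + 0.57(0 − c):
  R: 32 − 18.24 = 13.76 → 14
  G: 197 + 0.57×(0−197) = 197 − 112.29 = 84.71 → 85
  B: 128 − 72.96 = 55.04 → 55
rgb(14, 85, 55) = #0e5537.

#0e5537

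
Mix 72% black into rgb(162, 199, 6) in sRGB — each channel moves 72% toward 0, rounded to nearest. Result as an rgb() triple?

Per channel, c → c + 0.72(0 − c):
  R: 162 + 0.72×(0−162) = 162 − 116.64 = 45.36 → 45
  G: 199 − 143.28 = 55.72 → 56
  B: 6 + 0.72×(0−6) = 6 − 4.32 = 1.68 → 2

rgb(45, 56, 2)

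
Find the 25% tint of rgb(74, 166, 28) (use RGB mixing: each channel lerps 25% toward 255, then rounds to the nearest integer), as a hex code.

#77bc55

Per channel, c → c + 0.25(255 − c):
  R: 74 + 0.25×(255−74) = 74 + 45.25 = 119.25 → 119
  G: 166 + 0.25×(255−166) = 166 + 22.25 = 188.25 → 188
  B: 28 + 0.25×(255−28) = 28 + 56.75 = 84.75 → 85
rgb(119, 188, 85) = #77bc55.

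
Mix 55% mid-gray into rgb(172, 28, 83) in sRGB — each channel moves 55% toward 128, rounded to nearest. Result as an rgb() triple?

Per channel, c → c + 0.55(128 − c):
  R: 172 + 0.55×(128−172) = 172 − 24.2 = 147.8 → 148
  G: 28 + 0.55×(128−28) = 28 + 55 = 83 → 83
  B: 83 + 0.55×(128−83) = 83 + 24.75 = 107.75 → 108

rgb(148, 83, 108)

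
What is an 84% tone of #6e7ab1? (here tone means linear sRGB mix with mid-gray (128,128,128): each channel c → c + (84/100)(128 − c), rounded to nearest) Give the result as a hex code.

#7d7f88

#6e7ab1 is rgb(110, 122, 177).
Per channel, c → c + 0.84(128 − c):
  R: 110 + 15.12 = 125.12 → 125
  G: 122 + 0.84×(128−122) = 122 + 5.04 = 127.04 → 127
  B: 177 − 41.16 = 135.84 → 136
rgb(125, 127, 136) = #7d7f88.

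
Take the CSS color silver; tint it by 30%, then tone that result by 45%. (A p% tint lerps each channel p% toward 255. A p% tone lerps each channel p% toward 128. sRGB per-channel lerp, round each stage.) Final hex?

#AEAEAE

CSS silver is rgb(192, 192, 192).
Lerp each channel 30% toward 255:
  R: 192 + 0.3×(255−192) = 192 + 18.9 = 210.9 → 211
  G: 192 + 18.9 = 210.9 → 211
  B: 192 + 18.9 = 210.9 → 211
After the tint: rgb(211, 211, 211) = #D3D3D3.
Per channel, c → c + 0.45(128 − c):
  R: 211 − 37.35 = 173.65 → 174
  G: 211 + 0.45×(128−211) = 211 − 37.35 = 173.65 → 174
  B: 211 − 37.35 = 173.65 → 174
rgb(174, 174, 174) = #AEAEAE.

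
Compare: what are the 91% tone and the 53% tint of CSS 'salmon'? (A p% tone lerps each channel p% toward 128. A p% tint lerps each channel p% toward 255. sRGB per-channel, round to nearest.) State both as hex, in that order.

#8b807f, #fdc3bd

CSS salmon is rgb(250, 128, 114).
91% tone:
  R: 250 − 111.02 = 138.98 → 139
  G: 128 + 0 = 128 → 128
  B: 114 + 0.91×(128−114) = 114 + 12.74 = 126.74 → 127
  → #8b807f
53% tint:
  R: 250 + 0.53×(255−250) = 250 + 2.65 = 252.65 → 253
  G: 128 + 0.53×(255−128) = 128 + 67.31 = 195.31 → 195
  B: 114 + 0.53×(255−114) = 114 + 74.73 = 188.73 → 189
  → #fdc3bd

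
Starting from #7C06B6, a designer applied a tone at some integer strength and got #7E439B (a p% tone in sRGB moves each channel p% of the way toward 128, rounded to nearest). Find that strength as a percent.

50%

#7C06B6 is rgb(124, 6, 182); #7E439B is rgb(126, 67, 155).
On the G channel (widest range): 67 ≈ 6 + (p/100)(128 − 6), so p ≈ 100×(67 − 6)/(128 − 6) = 6100/122 = 50.00.
p = 50 reproduces all three channels after rounding.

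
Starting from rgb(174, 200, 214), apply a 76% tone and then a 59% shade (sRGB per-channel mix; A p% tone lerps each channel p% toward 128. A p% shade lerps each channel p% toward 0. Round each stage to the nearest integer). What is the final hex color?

A 76% tone moves each channel 76% toward 128:
  R: 174 + 0.76×(128−174) = 174 − 34.96 = 139.04 → 139
  G: 200 + 0.76×(128−200) = 200 − 54.72 = 145.28 → 145
  B: 214 + 0.76×(128−214) = 214 − 65.36 = 148.64 → 149
After the tone: rgb(139, 145, 149) = #8B9195.
Lerp each channel 59% toward 0:
  R: 139 − 82.01 = 56.99 → 57
  G: 145 + 0.59×(0−145) = 145 − 85.55 = 59.45 → 59
  B: 149 − 87.91 = 61.09 → 61
rgb(57, 59, 61) = #393B3D.

#393B3D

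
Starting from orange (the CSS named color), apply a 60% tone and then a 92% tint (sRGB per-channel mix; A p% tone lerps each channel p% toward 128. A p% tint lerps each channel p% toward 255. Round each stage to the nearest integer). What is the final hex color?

#f9f6f1

CSS orange is rgb(255, 165, 0).
Per channel, c → c + 0.6(128 − c):
  R: 255 + 0.6×(128−255) = 255 − 76.2 = 178.8 → 179
  G: 165 + 0.6×(128−165) = 165 − 22.2 = 142.8 → 143
  B: 0 + 0.6×(128−0) = 0 + 76.8 = 76.8 → 77
After the tone: rgb(179, 143, 77) = #b38f4d.
A 92% tint moves each channel 92% toward 255:
  R: 179 + 0.92×(255−179) = 179 + 69.92 = 248.92 → 249
  G: 143 + 0.92×(255−143) = 143 + 103.04 = 246.04 → 246
  B: 77 + 0.92×(255−77) = 77 + 163.76 = 240.76 → 241
rgb(249, 246, 241) = #f9f6f1.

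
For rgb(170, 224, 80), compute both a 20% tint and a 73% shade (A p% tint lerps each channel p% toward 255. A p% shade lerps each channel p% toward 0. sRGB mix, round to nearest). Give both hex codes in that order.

20% tint:
  R: 170 + 0.2×(255−170) = 170 + 17 = 187 → 187
  G: 224 + 0.2×(255−224) = 224 + 6.2 = 230.2 → 230
  B: 80 + 0.2×(255−80) = 80 + 35 = 115 → 115
  → #BBE673
73% shade:
  R: 170 + 0.73×(0−170) = 170 − 124.1 = 45.9 → 46
  G: 224 + 0.73×(0−224) = 224 − 163.52 = 60.48 → 60
  B: 80 − 58.4 = 21.6 → 22
  → #2E3C16

#BBE673, #2E3C16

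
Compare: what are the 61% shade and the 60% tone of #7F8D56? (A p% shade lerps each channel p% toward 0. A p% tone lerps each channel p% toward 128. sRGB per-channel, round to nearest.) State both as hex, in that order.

#7F8D56 is rgb(127, 141, 86).
61% shade:
  R: 127 + 0.61×(0−127) = 127 − 77.47 = 49.53 → 50
  G: 141 + 0.61×(0−141) = 141 − 86.01 = 54.99 → 55
  B: 86 − 52.46 = 33.54 → 34
  → #323722
60% tone:
  R: 127 + 0.6×(128−127) = 127 + 0.6 = 127.6 → 128
  G: 141 + 0.6×(128−141) = 141 − 7.8 = 133.2 → 133
  B: 86 + 0.6×(128−86) = 86 + 25.2 = 111.2 → 111
  → #80856F

#323722, #80856F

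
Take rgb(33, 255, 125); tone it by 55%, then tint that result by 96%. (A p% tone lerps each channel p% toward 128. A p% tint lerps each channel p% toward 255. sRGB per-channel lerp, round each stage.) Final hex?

#f8fcfa

A 55% tone moves each channel 55% toward 128:
  R: 33 + 0.55×(128−33) = 33 + 52.25 = 85.25 → 85
  G: 255 + 0.55×(128−255) = 255 − 69.85 = 185.15 → 185
  B: 125 + 1.65 = 126.65 → 127
After the tone: rgb(85, 185, 127) = #55b97f.
Per channel, c → c + 0.96(255 − c):
  R: 85 + 163.2 = 248.2 → 248
  G: 185 + 0.96×(255−185) = 185 + 67.2 = 252.2 → 252
  B: 127 + 122.88 = 249.88 → 250
rgb(248, 252, 250) = #f8fcfa.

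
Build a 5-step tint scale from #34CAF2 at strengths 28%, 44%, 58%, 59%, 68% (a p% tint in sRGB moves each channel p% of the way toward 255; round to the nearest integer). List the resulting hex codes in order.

#6DD9F6, #8DE1F8, #AAE9FA, #ACE9FA, #BEEEFB

#34CAF2 is rgb(52, 202, 242).
28%: (52 + 56.84 = 108.84→109, 202 + 14.84 = 216.84→217, 242 + 3.64 = 245.64→246) → #6DD9F6
44%: (52 + 89.32 = 141.32→141, 202 + 23.32 = 225.32→225, 242 + 5.72 = 247.72→248) → #8DE1F8
58%: (52 + 117.74 = 169.74→170, 202 + 30.74 = 232.74→233, 242 + 7.54 = 249.54→250) → #AAE9FA
59%: (52 + 119.77 = 171.77→172, 202 + 31.27 = 233.27→233, 242 + 7.67 = 249.67→250) → #ACE9FA
68%: (52 + 138.04 = 190.04→190, 202 + 36.04 = 238.04→238, 242 + 8.84 = 250.84→251) → #BEEEFB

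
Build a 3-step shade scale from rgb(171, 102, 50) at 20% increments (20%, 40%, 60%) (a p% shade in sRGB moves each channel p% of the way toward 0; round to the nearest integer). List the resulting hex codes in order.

#895228, #673D1E, #442914

20%: (171 − 34.2 = 136.8→137, 102 − 20.4 = 81.6→82, 50 − 10 = 40→40) → #895228
40%: (171 − 68.4 = 102.6→103, 102 − 40.8 = 61.2→61, 50 − 20 = 30→30) → #673D1E
60%: (171 − 102.6 = 68.4→68, 102 − 61.2 = 40.8→41, 50 − 30 = 20→20) → #442914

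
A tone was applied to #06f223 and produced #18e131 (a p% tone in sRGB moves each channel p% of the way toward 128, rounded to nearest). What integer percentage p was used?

15%

#06f223 is rgb(6, 242, 35); #18e131 is rgb(24, 225, 49).
On the R channel (widest range): 24 ≈ 6 + (p/100)(128 − 6), so p ≈ 100×(24 − 6)/(128 − 6) = 1800/122 = 14.75.
p = 15 reproduces all three channels after rounding.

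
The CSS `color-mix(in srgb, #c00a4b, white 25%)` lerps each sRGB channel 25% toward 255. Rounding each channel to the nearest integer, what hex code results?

#c00a4b is rgb(192, 10, 75).
Lerp each channel 25% toward 255:
  R: 192 + 0.25×(255−192) = 192 + 15.75 = 207.75 → 208
  G: 10 + 61.25 = 71.25 → 71
  B: 75 + 45 = 120 → 120
rgb(208, 71, 120) = #d04778.

#d04778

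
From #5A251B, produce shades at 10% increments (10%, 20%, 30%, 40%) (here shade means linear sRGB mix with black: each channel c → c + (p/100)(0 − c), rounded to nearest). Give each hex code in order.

#5A251B is rgb(90, 37, 27).
10%: (90 − 9 = 81→81, 37 − 3.7 = 33.3→33, 27 − 2.7 = 24.3→24) → #512118
20%: (90 − 18 = 72→72, 37 − 7.4 = 29.6→30, 27 − 5.4 = 21.6→22) → #481E16
30%: (90 − 27 = 63→63, 37 − 11.1 = 25.9→26, 27 − 8.1 = 18.9→19) → #3F1A13
40%: (90 − 36 = 54→54, 37 − 14.8 = 22.2→22, 27 − 10.8 = 16.2→16) → #361610

#512118, #481E16, #3F1A13, #361610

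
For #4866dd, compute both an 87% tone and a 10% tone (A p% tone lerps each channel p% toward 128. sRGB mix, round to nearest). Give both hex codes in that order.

#797d8c, #4e69d4

#4866dd is rgb(72, 102, 221).
87% tone:
  R: 72 + 48.72 = 120.72 → 121
  G: 102 + 22.62 = 124.62 → 125
  B: 221 − 80.91 = 140.09 → 140
  → #797d8c
10% tone:
  R: 72 + 0.1×(128−72) = 72 + 5.6 = 77.6 → 78
  G: 102 + 2.6 = 104.6 → 105
  B: 221 + 0.1×(128−221) = 221 − 9.3 = 211.7 → 212
  → #4e69d4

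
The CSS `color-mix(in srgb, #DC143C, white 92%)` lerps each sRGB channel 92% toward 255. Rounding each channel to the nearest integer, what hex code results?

#DC143C is rgb(220, 20, 60).
Per channel, c → c + 0.92(255 − c):
  R: 220 + 0.92×(255−220) = 220 + 32.2 = 252.2 → 252
  G: 20 + 0.92×(255−20) = 20 + 216.2 = 236.2 → 236
  B: 60 + 179.4 = 239.4 → 239
rgb(252, 236, 239) = #FCECEF.

#FCECEF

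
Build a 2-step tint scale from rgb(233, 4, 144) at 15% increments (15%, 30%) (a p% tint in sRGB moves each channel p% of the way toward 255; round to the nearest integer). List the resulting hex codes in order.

15%: (233 + 3.3 = 236.3→236, 4 + 37.65 = 41.65→42, 144 + 16.65 = 160.65→161) → #EC2AA1
30%: (233 + 6.6 = 239.6→240, 4 + 75.3 = 79.3→79, 144 + 33.3 = 177.3→177) → #F04FB1

#EC2AA1, #F04FB1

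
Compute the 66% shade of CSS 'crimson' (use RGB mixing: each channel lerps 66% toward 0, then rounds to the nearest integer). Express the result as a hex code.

CSS crimson is rgb(220, 20, 60).
A 66% shade moves each channel 66% toward 0:
  R: 220 + 0.66×(0−220) = 220 − 145.2 = 74.8 → 75
  G: 20 + 0.66×(0−20) = 20 − 13.2 = 6.8 → 7
  B: 60 + 0.66×(0−60) = 60 − 39.6 = 20.4 → 20
rgb(75, 7, 20) = #4B0714.

#4B0714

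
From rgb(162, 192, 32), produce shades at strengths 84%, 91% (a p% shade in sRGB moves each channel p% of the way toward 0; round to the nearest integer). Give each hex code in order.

#1a1f05, #0f1103

84%: (162 − 136.08 = 25.92→26, 192 − 161.28 = 30.72→31, 32 − 26.88 = 5.12→5) → #1a1f05
91%: (162 − 147.42 = 14.58→15, 192 − 174.72 = 17.28→17, 32 − 29.12 = 2.88→3) → #0f1103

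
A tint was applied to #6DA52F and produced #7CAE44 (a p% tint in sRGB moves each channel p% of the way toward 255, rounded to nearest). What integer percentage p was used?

#6DA52F is rgb(109, 165, 47); #7CAE44 is rgb(124, 174, 68).
On the B channel (widest range): 68 ≈ 47 + (p/100)(255 − 47), so p ≈ 100×(68 − 47)/(255 − 47) = 2100/208 = 10.10.
p = 10 reproduces all three channels after rounding.

10%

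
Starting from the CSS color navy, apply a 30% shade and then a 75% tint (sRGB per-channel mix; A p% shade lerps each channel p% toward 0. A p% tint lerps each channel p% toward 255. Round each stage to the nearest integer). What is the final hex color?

#BFBFD6

CSS navy is rgb(0, 0, 128).
A 30% shade moves each channel 30% toward 0:
  R: 0 + 0.3×(0−0) = 0 + 0 = 0 → 0
  G: 0 + 0 = 0 → 0
  B: 128 − 38.4 = 89.6 → 90
After the shade: rgb(0, 0, 90) = #00005A.
Per channel, c → c + 0.75(255 − c):
  R: 0 + 0.75×(255−0) = 0 + 191.25 = 191.25 → 191
  G: 0 + 0.75×(255−0) = 0 + 191.25 = 191.25 → 191
  B: 90 + 123.75 = 213.75 → 214
rgb(191, 191, 214) = #BFBFD6.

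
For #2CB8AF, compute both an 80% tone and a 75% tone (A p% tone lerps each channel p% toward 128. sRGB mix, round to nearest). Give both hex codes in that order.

#2CB8AF is rgb(44, 184, 175).
80% tone:
  R: 44 + 0.8×(128−44) = 44 + 67.2 = 111.2 → 111
  G: 184 − 44.8 = 139.2 → 139
  B: 175 + 0.8×(128−175) = 175 − 37.6 = 137.4 → 137
  → #6F8B89
75% tone:
  R: 44 + 63 = 107 → 107
  G: 184 − 42 = 142 → 142
  B: 175 − 35.25 = 139.75 → 140
  → #6B8E8C

#6F8B89, #6B8E8C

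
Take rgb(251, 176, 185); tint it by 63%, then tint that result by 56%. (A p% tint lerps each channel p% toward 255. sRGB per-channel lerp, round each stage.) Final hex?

#fff2f4

Lerp each channel 63% toward 255:
  R: 251 + 0.63×(255−251) = 251 + 2.52 = 253.52 → 254
  G: 176 + 0.63×(255−176) = 176 + 49.77 = 225.77 → 226
  B: 185 + 0.63×(255−185) = 185 + 44.1 = 229.1 → 229
After the tint: rgb(254, 226, 229) = #fee2e5.
Lerp each channel 56% toward 255:
  R: 254 + 0.56 = 254.56 → 255
  G: 226 + 16.24 = 242.24 → 242
  B: 229 + 14.56 = 243.56 → 244
rgb(255, 242, 244) = #fff2f4.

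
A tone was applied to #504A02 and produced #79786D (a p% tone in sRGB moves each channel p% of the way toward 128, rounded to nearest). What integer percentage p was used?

85%

#504A02 is rgb(80, 74, 2); #79786D is rgb(121, 120, 109).
On the B channel (widest range): 109 ≈ 2 + (p/100)(128 − 2), so p ≈ 100×(109 − 2)/(128 − 2) = 10700/126 = 84.92.
p = 85 reproduces all three channels after rounding.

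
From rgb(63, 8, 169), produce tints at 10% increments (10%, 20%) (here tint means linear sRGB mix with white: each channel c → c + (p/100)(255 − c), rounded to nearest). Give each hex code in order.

10%: (63 + 19.2 = 82.2→82, 8 + 24.7 = 32.7→33, 169 + 8.6 = 177.6→178) → #5221B2
20%: (63 + 38.4 = 101.4→101, 8 + 49.4 = 57.4→57, 169 + 17.2 = 186.2→186) → #6539BA

#5221B2, #6539BA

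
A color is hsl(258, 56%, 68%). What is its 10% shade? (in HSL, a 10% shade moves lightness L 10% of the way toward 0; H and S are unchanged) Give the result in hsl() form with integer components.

L moves 10% from 68 toward 0: 68 − 6.8 = 61.2 → 61.
H and S are unchanged.

hsl(258, 56%, 61%)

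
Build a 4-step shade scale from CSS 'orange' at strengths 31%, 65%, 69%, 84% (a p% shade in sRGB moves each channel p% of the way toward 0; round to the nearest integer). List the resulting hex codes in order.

CSS orange is rgb(255, 165, 0).
31%: (255 − 79.05 = 175.95→176, 165 − 51.15 = 113.85→114, 0→0) → #B07200
65%: (255 − 165.75 = 89.25→89, 165 − 107.25 = 57.75→58, 0→0) → #593A00
69%: (255 − 175.95 = 79.05→79, 165 − 113.85 = 51.15→51, 0→0) → #4F3300
84%: (255 − 214.2 = 40.8→41, 165 − 138.6 = 26.4→26, 0→0) → #291A00

#B07200, #593A00, #4F3300, #291A00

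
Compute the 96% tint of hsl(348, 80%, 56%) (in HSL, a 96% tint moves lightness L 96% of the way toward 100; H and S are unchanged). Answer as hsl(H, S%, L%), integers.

hsl(348, 80%, 98%)

L moves 96% from 56 toward 100: 56 + 42.24 = 98.24 → 98.
H and S are unchanged.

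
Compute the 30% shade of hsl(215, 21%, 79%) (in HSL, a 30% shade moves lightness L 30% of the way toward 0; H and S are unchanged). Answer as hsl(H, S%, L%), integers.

L moves 30% from 79 toward 0: 79 − 23.7 = 55.3 → 55.
H and S are unchanged.

hsl(215, 21%, 55%)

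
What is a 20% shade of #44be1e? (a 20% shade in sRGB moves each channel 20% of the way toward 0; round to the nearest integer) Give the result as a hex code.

#369818

#44be1e is rgb(68, 190, 30).
A 20% shade moves each channel 20% toward 0:
  R: 68 + 0.2×(0−68) = 68 − 13.6 = 54.4 → 54
  G: 190 − 38 = 152 → 152
  B: 30 + 0.2×(0−30) = 30 − 6 = 24 → 24
rgb(54, 152, 24) = #369818.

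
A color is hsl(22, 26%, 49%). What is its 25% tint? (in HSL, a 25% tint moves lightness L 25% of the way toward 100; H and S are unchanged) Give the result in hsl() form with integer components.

hsl(22, 26%, 62%)

L moves 25% from 49 toward 100: 49 + 12.75 = 61.75 → 62.
H and S are unchanged.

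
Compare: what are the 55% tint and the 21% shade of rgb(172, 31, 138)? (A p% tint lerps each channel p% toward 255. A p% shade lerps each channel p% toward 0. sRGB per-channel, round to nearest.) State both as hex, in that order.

#DA9ACA, #88186D

55% tint:
  R: 172 + 0.55×(255−172) = 172 + 45.65 = 217.65 → 218
  G: 31 + 123.2 = 154.2 → 154
  B: 138 + 0.55×(255−138) = 138 + 64.35 = 202.35 → 202
  → #DA9ACA
21% shade:
  R: 172 + 0.21×(0−172) = 172 − 36.12 = 135.88 → 136
  G: 31 + 0.21×(0−31) = 31 − 6.51 = 24.49 → 24
  B: 138 + 0.21×(0−138) = 138 − 28.98 = 109.02 → 109
  → #88186D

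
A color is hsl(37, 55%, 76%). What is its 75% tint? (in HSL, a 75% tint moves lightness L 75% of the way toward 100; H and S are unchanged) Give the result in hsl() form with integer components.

hsl(37, 55%, 94%)

L moves 75% from 76 toward 100: 76 + 18 = 94 → 94.
H and S are unchanged.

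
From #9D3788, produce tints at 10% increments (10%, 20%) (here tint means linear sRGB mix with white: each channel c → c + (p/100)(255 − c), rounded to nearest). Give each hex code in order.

#A74B94, #B15FA0

#9D3788 is rgb(157, 55, 136).
10%: (157 + 9.8 = 166.8→167, 55 + 20 = 75→75, 136 + 11.9 = 147.9→148) → #A74B94
20%: (157 + 19.6 = 176.6→177, 55 + 40 = 95→95, 136 + 23.8 = 159.8→160) → #B15FA0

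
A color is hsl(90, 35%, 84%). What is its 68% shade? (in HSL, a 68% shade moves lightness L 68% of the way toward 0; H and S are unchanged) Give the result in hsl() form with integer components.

hsl(90, 35%, 27%)

L moves 68% from 84 toward 0: 84 − 57.12 = 26.88 → 27.
H and S are unchanged.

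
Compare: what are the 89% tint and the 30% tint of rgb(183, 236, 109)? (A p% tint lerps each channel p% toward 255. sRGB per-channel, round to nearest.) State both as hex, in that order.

#F7FDEF, #CDF299

89% tint:
  R: 183 + 0.89×(255−183) = 183 + 64.08 = 247.08 → 247
  G: 236 + 0.89×(255−236) = 236 + 16.91 = 252.91 → 253
  B: 109 + 129.94 = 238.94 → 239
  → #F7FDEF
30% tint:
  R: 183 + 0.3×(255−183) = 183 + 21.6 = 204.6 → 205
  G: 236 + 0.3×(255−236) = 236 + 5.7 = 241.7 → 242
  B: 109 + 43.8 = 152.8 → 153
  → #CDF299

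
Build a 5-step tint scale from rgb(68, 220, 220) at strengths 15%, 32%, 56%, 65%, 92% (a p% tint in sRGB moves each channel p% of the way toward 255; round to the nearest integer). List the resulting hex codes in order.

#60e1e1, #80e7e7, #adf0f0, #bef3f3, #f0fcfc

15%: (68 + 28.05 = 96.05→96, 220 + 5.25 = 225.25→225, 220 + 5.25 = 225.25→225) → #60e1e1
32%: (68 + 59.84 = 127.84→128, 220 + 11.2 = 231.2→231, 220 + 11.2 = 231.2→231) → #80e7e7
56%: (68 + 104.72 = 172.72→173, 220 + 19.6 = 239.6→240, 220 + 19.6 = 239.6→240) → #adf0f0
65%: (68 + 121.55 = 189.55→190, 220 + 22.75 = 242.75→243, 220 + 22.75 = 242.75→243) → #bef3f3
92%: (68 + 172.04 = 240.04→240, 220 + 32.2 = 252.2→252, 220 + 32.2 = 252.2→252) → #f0fcfc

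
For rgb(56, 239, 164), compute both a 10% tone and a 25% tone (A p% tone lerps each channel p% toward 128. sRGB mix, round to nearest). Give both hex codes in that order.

#3FE4A0, #4AD39B

10% tone:
  R: 56 + 0.1×(128−56) = 56 + 7.2 = 63.2 → 63
  G: 239 − 11.1 = 227.9 → 228
  B: 164 + 0.1×(128−164) = 164 − 3.6 = 160.4 → 160
  → #3FE4A0
25% tone:
  R: 56 + 18 = 74 → 74
  G: 239 + 0.25×(128−239) = 239 − 27.75 = 211.25 → 211
  B: 164 + 0.25×(128−164) = 164 − 9 = 155 → 155
  → #4AD39B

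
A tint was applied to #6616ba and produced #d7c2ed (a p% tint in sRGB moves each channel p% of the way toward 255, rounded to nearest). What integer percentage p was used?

74%

#6616ba is rgb(102, 22, 186); #d7c2ed is rgb(215, 194, 237).
On the G channel (widest range): 194 ≈ 22 + (p/100)(255 − 22), so p ≈ 100×(194 − 22)/(255 − 22) = 17200/233 = 73.82.
p = 74 reproduces all three channels after rounding.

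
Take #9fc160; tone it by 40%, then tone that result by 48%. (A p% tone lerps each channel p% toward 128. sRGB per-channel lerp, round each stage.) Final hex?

#9fc160 is rgb(159, 193, 96).
Lerp each channel 40% toward 128:
  R: 159 + 0.4×(128−159) = 159 − 12.4 = 146.6 → 147
  G: 193 + 0.4×(128−193) = 193 − 26 = 167 → 167
  B: 96 + 0.4×(128−96) = 96 + 12.8 = 108.8 → 109
After the tone: rgb(147, 167, 109) = #93a76d.
A 48% tone moves each channel 48% toward 128:
  R: 147 − 9.12 = 137.88 → 138
  G: 167 + 0.48×(128−167) = 167 − 18.72 = 148.28 → 148
  B: 109 + 9.12 = 118.12 → 118
rgb(138, 148, 118) = #8a9476.

#8a9476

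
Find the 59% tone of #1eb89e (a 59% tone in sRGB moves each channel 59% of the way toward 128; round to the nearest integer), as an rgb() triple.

rgb(88, 151, 140)

#1eb89e is rgb(30, 184, 158).
Per channel, c → c + 0.59(128 − c):
  R: 30 + 0.59×(128−30) = 30 + 57.82 = 87.82 → 88
  G: 184 + 0.59×(128−184) = 184 − 33.04 = 150.96 → 151
  B: 158 − 17.7 = 140.3 → 140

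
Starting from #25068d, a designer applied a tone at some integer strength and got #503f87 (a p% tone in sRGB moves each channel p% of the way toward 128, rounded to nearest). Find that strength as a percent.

47%

#25068d is rgb(37, 6, 141); #503f87 is rgb(80, 63, 135).
On the G channel (widest range): 63 ≈ 6 + (p/100)(128 − 6), so p ≈ 100×(63 − 6)/(128 − 6) = 5700/122 = 46.72.
p = 47 reproduces all three channels after rounding.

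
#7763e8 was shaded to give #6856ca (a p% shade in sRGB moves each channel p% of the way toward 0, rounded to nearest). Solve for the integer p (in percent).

#7763e8 is rgb(119, 99, 232); #6856ca is rgb(104, 86, 202).
On the B channel (widest range): 202 ≈ 232 + (p/100)(0 − 232), so p ≈ 100×(202 − 232)/(0 − 232) = -3000/-232 = 12.93.
p = 13 reproduces all three channels after rounding.

13%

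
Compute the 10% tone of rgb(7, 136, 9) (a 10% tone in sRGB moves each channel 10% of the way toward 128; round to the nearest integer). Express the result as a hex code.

A 10% tone moves each channel 10% toward 128:
  R: 7 + 0.1×(128−7) = 7 + 12.1 = 19.1 → 19
  G: 136 − 0.8 = 135.2 → 135
  B: 9 + 0.1×(128−9) = 9 + 11.9 = 20.9 → 21
rgb(19, 135, 21) = #138715.

#138715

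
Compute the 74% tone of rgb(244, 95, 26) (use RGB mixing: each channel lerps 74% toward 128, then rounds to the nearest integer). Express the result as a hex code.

#9E7765

A 74% tone moves each channel 74% toward 128:
  R: 244 − 85.84 = 158.16 → 158
  G: 95 + 0.74×(128−95) = 95 + 24.42 = 119.42 → 119
  B: 26 + 0.74×(128−26) = 26 + 75.48 = 101.48 → 101
rgb(158, 119, 101) = #9E7765.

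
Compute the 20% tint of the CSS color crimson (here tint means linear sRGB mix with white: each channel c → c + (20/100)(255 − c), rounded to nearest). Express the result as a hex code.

CSS crimson is rgb(220, 20, 60).
Per channel, c → c + 0.2(255 − c):
  R: 220 + 7 = 227 → 227
  G: 20 + 0.2×(255−20) = 20 + 47 = 67 → 67
  B: 60 + 0.2×(255−60) = 60 + 39 = 99 → 99
rgb(227, 67, 99) = #E34363.

#E34363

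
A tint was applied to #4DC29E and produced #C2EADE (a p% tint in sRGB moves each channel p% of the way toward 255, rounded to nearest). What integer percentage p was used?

66%

#4DC29E is rgb(77, 194, 158); #C2EADE is rgb(194, 234, 222).
On the R channel (widest range): 194 ≈ 77 + (p/100)(255 − 77), so p ≈ 100×(194 − 77)/(255 − 77) = 11700/178 = 65.73.
p = 66 reproduces all three channels after rounding.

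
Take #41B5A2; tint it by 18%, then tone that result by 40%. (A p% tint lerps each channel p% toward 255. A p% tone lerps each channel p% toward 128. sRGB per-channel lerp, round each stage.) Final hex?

#41B5A2 is rgb(65, 181, 162).
Lerp each channel 18% toward 255:
  R: 65 + 34.2 = 99.2 → 99
  G: 181 + 0.18×(255−181) = 181 + 13.32 = 194.32 → 194
  B: 162 + 0.18×(255−162) = 162 + 16.74 = 178.74 → 179
After the tint: rgb(99, 194, 179) = #63C2B3.
Lerp each channel 40% toward 128:
  R: 99 + 11.6 = 110.6 → 111
  G: 194 + 0.4×(128−194) = 194 − 26.4 = 167.6 → 168
  B: 179 − 20.4 = 158.6 → 159
rgb(111, 168, 159) = #6FA89F.

#6FA89F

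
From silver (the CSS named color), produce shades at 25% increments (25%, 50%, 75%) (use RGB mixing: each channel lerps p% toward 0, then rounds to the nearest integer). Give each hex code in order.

#909090, #606060, #303030

CSS silver is rgb(192, 192, 192).
25%: (192 − 48 = 144→144, 192 − 48 = 144→144, 192 − 48 = 144→144) → #909090
50%: (192 − 96 = 96→96, 192 − 96 = 96→96, 192 − 96 = 96→96) → #606060
75%: (192 − 144 = 48→48, 192 − 144 = 48→48, 192 − 144 = 48→48) → #303030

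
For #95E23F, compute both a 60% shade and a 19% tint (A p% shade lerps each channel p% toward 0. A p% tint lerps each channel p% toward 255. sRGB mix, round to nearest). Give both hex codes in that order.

#3C5A19, #A9E863

#95E23F is rgb(149, 226, 63).
60% shade:
  R: 149 − 89.4 = 59.6 → 60
  G: 226 + 0.6×(0−226) = 226 − 135.6 = 90.4 → 90
  B: 63 − 37.8 = 25.2 → 25
  → #3C5A19
19% tint:
  R: 149 + 20.14 = 169.14 → 169
  G: 226 + 5.51 = 231.51 → 232
  B: 63 + 0.19×(255−63) = 63 + 36.48 = 99.48 → 99
  → #A9E863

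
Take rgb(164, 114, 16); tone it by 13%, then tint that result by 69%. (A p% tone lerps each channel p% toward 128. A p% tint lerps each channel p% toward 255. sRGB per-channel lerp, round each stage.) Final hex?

#E1D4BA

A 13% tone moves each channel 13% toward 128:
  R: 164 − 4.68 = 159.32 → 159
  G: 114 + 0.13×(128−114) = 114 + 1.82 = 115.82 → 116
  B: 16 + 0.13×(128−16) = 16 + 14.56 = 30.56 → 31
After the tone: rgb(159, 116, 31) = #9F741F.
Per channel, c → c + 0.69(255 − c):
  R: 159 + 0.69×(255−159) = 159 + 66.24 = 225.24 → 225
  G: 116 + 95.91 = 211.91 → 212
  B: 31 + 0.69×(255−31) = 31 + 154.56 = 185.56 → 186
rgb(225, 212, 186) = #E1D4BA.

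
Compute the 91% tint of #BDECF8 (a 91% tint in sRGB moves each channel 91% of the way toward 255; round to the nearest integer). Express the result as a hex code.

#BDECF8 is rgb(189, 236, 248).
Lerp each channel 91% toward 255:
  R: 189 + 60.06 = 249.06 → 249
  G: 236 + 17.29 = 253.29 → 253
  B: 248 + 6.37 = 254.37 → 254
rgb(249, 253, 254) = #F9FDFE.

#F9FDFE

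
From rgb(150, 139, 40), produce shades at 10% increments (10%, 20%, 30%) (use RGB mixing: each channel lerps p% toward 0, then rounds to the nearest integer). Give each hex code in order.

#877D24, #786F20, #69611C

10%: (150 − 15 = 135→135, 139 − 13.9 = 125.1→125, 40 − 4 = 36→36) → #877D24
20%: (150 − 30 = 120→120, 139 − 27.8 = 111.2→111, 40 − 8 = 32→32) → #786F20
30%: (150 − 45 = 105→105, 139 − 41.7 = 97.3→97, 40 − 12 = 28→28) → #69611C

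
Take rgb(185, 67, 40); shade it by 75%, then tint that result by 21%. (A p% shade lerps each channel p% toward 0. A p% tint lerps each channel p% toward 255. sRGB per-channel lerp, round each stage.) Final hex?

Per channel, c → c + 0.75(0 − c):
  R: 185 + 0.75×(0−185) = 185 − 138.75 = 46.25 → 46
  G: 67 − 50.25 = 16.75 → 17
  B: 40 + 0.75×(0−40) = 40 − 30 = 10 → 10
After the shade: rgb(46, 17, 10) = #2E110A.
Lerp each channel 21% toward 255:
  R: 46 + 43.89 = 89.89 → 90
  G: 17 + 49.98 = 66.98 → 67
  B: 10 + 51.45 = 61.45 → 61
rgb(90, 67, 61) = #5A433D.

#5A433D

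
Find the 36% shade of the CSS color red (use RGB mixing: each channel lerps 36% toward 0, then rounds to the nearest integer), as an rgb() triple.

CSS red is rgb(255, 0, 0).
A 36% shade moves each channel 36% toward 0:
  R: 255 − 91.8 = 163.2 → 163
  G: 0 + 0.36×(0−0) = 0 + 0 = 0 → 0
  B: 0 + 0 = 0 → 0

rgb(163, 0, 0)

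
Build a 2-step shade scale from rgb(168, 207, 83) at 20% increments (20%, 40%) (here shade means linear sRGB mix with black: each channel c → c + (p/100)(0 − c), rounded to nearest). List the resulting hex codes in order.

#86a642, #657c32

20%: (168 − 33.6 = 134.4→134, 207 − 41.4 = 165.6→166, 83 − 16.6 = 66.4→66) → #86a642
40%: (168 − 67.2 = 100.8→101, 207 − 82.8 = 124.2→124, 83 − 33.2 = 49.8→50) → #657c32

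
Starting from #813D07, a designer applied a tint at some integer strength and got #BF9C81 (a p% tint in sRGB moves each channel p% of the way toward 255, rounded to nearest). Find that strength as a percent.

49%

#813D07 is rgb(129, 61, 7); #BF9C81 is rgb(191, 156, 129).
On the B channel (widest range): 129 ≈ 7 + (p/100)(255 − 7), so p ≈ 100×(129 − 7)/(255 − 7) = 12200/248 = 49.19.
p = 49 reproduces all three channels after rounding.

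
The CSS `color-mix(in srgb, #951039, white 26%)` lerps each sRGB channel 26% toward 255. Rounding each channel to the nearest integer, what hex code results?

#B14E6C

#951039 is rgb(149, 16, 57).
A 26% tint moves each channel 26% toward 255:
  R: 149 + 0.26×(255−149) = 149 + 27.56 = 176.56 → 177
  G: 16 + 62.14 = 78.14 → 78
  B: 57 + 0.26×(255−57) = 57 + 51.48 = 108.48 → 108
rgb(177, 78, 108) = #B14E6C.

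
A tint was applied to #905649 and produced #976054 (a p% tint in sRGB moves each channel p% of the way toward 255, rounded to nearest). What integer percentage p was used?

#905649 is rgb(144, 86, 73); #976054 is rgb(151, 96, 84).
On the B channel (widest range): 84 ≈ 73 + (p/100)(255 − 73), so p ≈ 100×(84 − 73)/(255 − 73) = 1100/182 = 6.04.
p = 6 reproduces all three channels after rounding.

6%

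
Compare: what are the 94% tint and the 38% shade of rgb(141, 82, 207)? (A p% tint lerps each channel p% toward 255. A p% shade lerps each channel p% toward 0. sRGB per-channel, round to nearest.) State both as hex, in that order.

#F8F5FC, #573380

94% tint:
  R: 141 + 107.16 = 248.16 → 248
  G: 82 + 0.94×(255−82) = 82 + 162.62 = 244.62 → 245
  B: 207 + 45.12 = 252.12 → 252
  → #F8F5FC
38% shade:
  R: 141 − 53.58 = 87.42 → 87
  G: 82 + 0.38×(0−82) = 82 − 31.16 = 50.84 → 51
  B: 207 + 0.38×(0−207) = 207 − 78.66 = 128.34 → 128
  → #573380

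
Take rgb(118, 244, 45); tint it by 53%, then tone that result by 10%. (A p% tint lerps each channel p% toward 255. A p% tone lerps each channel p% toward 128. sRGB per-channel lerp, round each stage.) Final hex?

#b9ee99

A 53% tint moves each channel 53% toward 255:
  R: 118 + 0.53×(255−118) = 118 + 72.61 = 190.61 → 191
  G: 244 + 0.53×(255−244) = 244 + 5.83 = 249.83 → 250
  B: 45 + 111.3 = 156.3 → 156
After the tint: rgb(191, 250, 156) = #bffa9c.
Per channel, c → c + 0.1(128 − c):
  R: 191 + 0.1×(128−191) = 191 − 6.3 = 184.7 → 185
  G: 250 + 0.1×(128−250) = 250 − 12.2 = 237.8 → 238
  B: 156 + 0.1×(128−156) = 156 − 2.8 = 153.2 → 153
rgb(185, 238, 153) = #b9ee99.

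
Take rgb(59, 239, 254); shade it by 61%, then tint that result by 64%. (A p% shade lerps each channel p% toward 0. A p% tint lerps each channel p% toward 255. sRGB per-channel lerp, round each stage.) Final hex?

#ABC5C7

Per channel, c → c + 0.61(0 − c):
  R: 59 + 0.61×(0−59) = 59 − 35.99 = 23.01 → 23
  G: 239 − 145.79 = 93.21 → 93
  B: 254 + 0.61×(0−254) = 254 − 154.94 = 99.06 → 99
After the shade: rgb(23, 93, 99) = #175D63.
A 64% tint moves each channel 64% toward 255:
  R: 23 + 0.64×(255−23) = 23 + 148.48 = 171.48 → 171
  G: 93 + 103.68 = 196.68 → 197
  B: 99 + 0.64×(255−99) = 99 + 99.84 = 198.84 → 199
rgb(171, 197, 199) = #ABC5C7.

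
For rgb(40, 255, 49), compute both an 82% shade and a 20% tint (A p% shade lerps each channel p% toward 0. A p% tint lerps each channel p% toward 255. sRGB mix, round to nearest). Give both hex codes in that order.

82% shade:
  R: 40 + 0.82×(0−40) = 40 − 32.8 = 7.2 → 7
  G: 255 − 209.1 = 45.9 → 46
  B: 49 − 40.18 = 8.82 → 9
  → #072E09
20% tint:
  R: 40 + 0.2×(255−40) = 40 + 43 = 83 → 83
  G: 255 + 0 = 255 → 255
  B: 49 + 0.2×(255−49) = 49 + 41.2 = 90.2 → 90
  → #53FF5A

#072E09, #53FF5A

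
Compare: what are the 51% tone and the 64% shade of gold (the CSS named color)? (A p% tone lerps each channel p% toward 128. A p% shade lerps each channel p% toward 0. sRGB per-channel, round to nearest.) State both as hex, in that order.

#beab41, #5c4d00

CSS gold is rgb(255, 215, 0).
51% tone:
  R: 255 + 0.51×(128−255) = 255 − 64.77 = 190.23 → 190
  G: 215 − 44.37 = 170.63 → 171
  B: 0 + 0.51×(128−0) = 0 + 65.28 = 65.28 → 65
  → #beab41
64% shade:
  R: 255 + 0.64×(0−255) = 255 − 163.2 = 91.8 → 92
  G: 215 − 137.6 = 77.4 → 77
  B: 0 + 0.64×(0−0) = 0 + 0 = 0 → 0
  → #5c4d00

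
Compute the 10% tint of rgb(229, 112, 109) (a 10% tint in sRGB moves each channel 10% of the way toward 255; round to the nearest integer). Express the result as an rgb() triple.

rgb(232, 126, 124)

Lerp each channel 10% toward 255:
  R: 229 + 2.6 = 231.6 → 232
  G: 112 + 0.1×(255−112) = 112 + 14.3 = 126.3 → 126
  B: 109 + 14.6 = 123.6 → 124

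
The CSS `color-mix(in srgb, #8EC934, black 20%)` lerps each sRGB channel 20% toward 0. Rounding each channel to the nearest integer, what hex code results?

#72A12A

#8EC934 is rgb(142, 201, 52).
Lerp each channel 20% toward 0:
  R: 142 − 28.4 = 113.6 → 114
  G: 201 + 0.2×(0−201) = 201 − 40.2 = 160.8 → 161
  B: 52 + 0.2×(0−52) = 52 − 10.4 = 41.6 → 42
rgb(114, 161, 42) = #72A12A.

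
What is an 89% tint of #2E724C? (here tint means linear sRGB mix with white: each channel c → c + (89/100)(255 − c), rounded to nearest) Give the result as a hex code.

#2E724C is rgb(46, 114, 76).
An 89% tint moves each channel 89% toward 255:
  R: 46 + 186.01 = 232.01 → 232
  G: 114 + 0.89×(255−114) = 114 + 125.49 = 239.49 → 239
  B: 76 + 0.89×(255−76) = 76 + 159.31 = 235.31 → 235
rgb(232, 239, 235) = #E8EFEB.

#E8EFEB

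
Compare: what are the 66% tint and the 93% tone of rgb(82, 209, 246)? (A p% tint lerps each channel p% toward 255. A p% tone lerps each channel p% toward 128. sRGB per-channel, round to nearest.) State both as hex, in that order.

#C4EFFC, #7D8688

66% tint:
  R: 82 + 0.66×(255−82) = 82 + 114.18 = 196.18 → 196
  G: 209 + 0.66×(255−209) = 209 + 30.36 = 239.36 → 239
  B: 246 + 5.94 = 251.94 → 252
  → #C4EFFC
93% tone:
  R: 82 + 42.78 = 124.78 → 125
  G: 209 + 0.93×(128−209) = 209 − 75.33 = 133.67 → 134
  B: 246 + 0.93×(128−246) = 246 − 109.74 = 136.26 → 136
  → #7D8688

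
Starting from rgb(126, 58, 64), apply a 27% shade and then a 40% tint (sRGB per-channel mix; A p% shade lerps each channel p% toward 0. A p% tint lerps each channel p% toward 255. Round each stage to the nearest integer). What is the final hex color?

A 27% shade moves each channel 27% toward 0:
  R: 126 + 0.27×(0−126) = 126 − 34.02 = 91.98 → 92
  G: 58 + 0.27×(0−58) = 58 − 15.66 = 42.34 → 42
  B: 64 − 17.28 = 46.72 → 47
After the shade: rgb(92, 42, 47) = #5C2A2F.
Lerp each channel 40% toward 255:
  R: 92 + 65.2 = 157.2 → 157
  G: 42 + 0.4×(255−42) = 42 + 85.2 = 127.2 → 127
  B: 47 + 0.4×(255−47) = 47 + 83.2 = 130.2 → 130
rgb(157, 127, 130) = #9D7F82.

#9D7F82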